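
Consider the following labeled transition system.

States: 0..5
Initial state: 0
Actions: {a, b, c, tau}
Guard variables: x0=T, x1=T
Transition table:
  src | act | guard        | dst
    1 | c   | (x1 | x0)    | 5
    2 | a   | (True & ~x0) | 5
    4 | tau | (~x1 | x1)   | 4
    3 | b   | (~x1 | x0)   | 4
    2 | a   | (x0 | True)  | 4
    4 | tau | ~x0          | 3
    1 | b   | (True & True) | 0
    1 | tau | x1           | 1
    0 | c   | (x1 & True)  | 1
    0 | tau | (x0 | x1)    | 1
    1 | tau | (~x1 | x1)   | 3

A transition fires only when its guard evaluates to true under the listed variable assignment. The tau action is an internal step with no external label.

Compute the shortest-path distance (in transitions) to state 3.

Answer: 2

Working:
BFS to 3:
  depth 0: {0}
  depth 1: {1}
  depth 2: {3,5}
3 enters at depth 2; path c·tau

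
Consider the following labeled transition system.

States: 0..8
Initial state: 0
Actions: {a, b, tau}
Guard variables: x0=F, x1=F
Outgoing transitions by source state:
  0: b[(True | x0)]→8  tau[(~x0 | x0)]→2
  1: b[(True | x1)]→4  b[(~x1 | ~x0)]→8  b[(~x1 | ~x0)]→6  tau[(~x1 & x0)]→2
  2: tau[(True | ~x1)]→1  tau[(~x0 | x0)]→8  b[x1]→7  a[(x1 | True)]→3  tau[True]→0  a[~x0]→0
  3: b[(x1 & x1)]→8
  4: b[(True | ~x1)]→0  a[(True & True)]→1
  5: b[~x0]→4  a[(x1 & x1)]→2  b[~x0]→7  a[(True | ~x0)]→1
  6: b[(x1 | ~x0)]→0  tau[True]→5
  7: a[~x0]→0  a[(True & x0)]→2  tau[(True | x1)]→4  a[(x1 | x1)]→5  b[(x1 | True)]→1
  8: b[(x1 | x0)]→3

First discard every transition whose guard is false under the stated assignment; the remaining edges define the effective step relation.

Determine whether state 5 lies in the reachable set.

After dropping false guards: 20 live edges.
Layer 0: {0}
Layer 1: {2,8}  total {0,2,8}
Layer 2: {1,3}  total {0,1,2,3,8}
Layer 3: {4,6}  total {0,1,2,3,4,6,8}
Layer 4: {5}  total {0,1,2,3,4,5,6,8}
Layer 5: {7}  total {0,1,2,3,4,5,6,7,8}
R = {0,1,2,3,4,5,6,7,8}
Path to 5: tau·tau·b·tau

Answer: REACHABLE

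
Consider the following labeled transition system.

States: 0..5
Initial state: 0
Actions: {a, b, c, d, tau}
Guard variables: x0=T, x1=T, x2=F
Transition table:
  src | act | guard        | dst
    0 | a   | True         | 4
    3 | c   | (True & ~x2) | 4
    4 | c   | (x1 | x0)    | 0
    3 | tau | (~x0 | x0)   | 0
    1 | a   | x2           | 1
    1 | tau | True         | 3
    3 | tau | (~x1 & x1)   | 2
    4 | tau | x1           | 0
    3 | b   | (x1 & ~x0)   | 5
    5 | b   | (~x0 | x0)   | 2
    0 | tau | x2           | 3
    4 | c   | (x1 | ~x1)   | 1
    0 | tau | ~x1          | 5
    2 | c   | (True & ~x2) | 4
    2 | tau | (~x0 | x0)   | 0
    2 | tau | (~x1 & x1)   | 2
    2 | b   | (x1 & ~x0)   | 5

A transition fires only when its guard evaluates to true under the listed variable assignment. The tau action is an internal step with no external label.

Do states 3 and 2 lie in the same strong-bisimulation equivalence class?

Compute ~ classes (split until stable):
  π0 = {{0,1,2,3,4,5}}
  π1 = {{0},{1},{2,3,4},{5}}
  π2 = {{0},{1},{2,3},{4},{5}}
Fixed point at round 3; 5 class(es).
3∈{2,3}, 2∈{2,3}

Answer: BISIMILAR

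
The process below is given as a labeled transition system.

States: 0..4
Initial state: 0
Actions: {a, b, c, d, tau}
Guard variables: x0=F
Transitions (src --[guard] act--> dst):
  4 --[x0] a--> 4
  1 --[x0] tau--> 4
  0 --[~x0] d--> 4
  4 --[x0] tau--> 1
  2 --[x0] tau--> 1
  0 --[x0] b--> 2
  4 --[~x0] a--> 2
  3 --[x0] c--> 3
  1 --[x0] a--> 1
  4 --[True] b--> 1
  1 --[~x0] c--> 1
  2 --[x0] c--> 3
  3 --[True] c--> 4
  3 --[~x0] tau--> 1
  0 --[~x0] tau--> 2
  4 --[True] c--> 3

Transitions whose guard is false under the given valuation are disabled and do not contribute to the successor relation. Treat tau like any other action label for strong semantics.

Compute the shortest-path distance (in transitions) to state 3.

Answer: 2

Analysis:
BFS to 3:
  Layer 0: {0}
  Layer 1: {2,4}
  Layer 2: {1,3}
3 enters at depth 2; path d·c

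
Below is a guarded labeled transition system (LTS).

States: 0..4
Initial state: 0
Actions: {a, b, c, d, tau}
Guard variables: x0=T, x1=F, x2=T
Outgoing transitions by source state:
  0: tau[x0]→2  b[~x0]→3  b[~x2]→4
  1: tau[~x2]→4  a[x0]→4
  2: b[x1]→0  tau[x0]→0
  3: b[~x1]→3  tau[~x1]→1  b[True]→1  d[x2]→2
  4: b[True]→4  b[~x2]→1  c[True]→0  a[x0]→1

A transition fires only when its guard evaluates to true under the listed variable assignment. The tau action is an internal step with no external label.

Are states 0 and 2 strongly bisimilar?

Answer: BISIMILAR

Analysis:
Bisimulation quotient by refinement:
  π0 = {{0,1,2,3,4}}
  π1 = {{0,2},{1},{3},{4}}
4 equivalence class(es) (converged in 2)
[0]={0,2}  [2]={0,2}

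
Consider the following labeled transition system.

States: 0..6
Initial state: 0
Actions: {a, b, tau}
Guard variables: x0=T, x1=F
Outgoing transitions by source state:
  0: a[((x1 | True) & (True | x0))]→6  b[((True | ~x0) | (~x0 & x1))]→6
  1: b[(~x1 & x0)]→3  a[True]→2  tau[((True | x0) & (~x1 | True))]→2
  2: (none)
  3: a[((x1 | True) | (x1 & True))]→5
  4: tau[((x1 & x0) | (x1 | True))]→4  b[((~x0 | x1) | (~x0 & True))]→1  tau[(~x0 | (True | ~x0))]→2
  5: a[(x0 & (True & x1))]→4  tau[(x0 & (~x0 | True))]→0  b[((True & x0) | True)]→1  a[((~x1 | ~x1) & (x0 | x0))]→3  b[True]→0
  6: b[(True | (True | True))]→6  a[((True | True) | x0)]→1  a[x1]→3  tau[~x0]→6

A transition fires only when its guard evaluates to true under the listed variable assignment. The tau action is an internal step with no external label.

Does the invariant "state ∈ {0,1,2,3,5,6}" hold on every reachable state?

Safe = {0,1,2,3,5,6}
Reach set: {0,1,2,3,5,6}
  0: ok
  1: ok
  2: ok
  3: ok
  5: ok
  6: ok

Answer: INVARIANT HOLDS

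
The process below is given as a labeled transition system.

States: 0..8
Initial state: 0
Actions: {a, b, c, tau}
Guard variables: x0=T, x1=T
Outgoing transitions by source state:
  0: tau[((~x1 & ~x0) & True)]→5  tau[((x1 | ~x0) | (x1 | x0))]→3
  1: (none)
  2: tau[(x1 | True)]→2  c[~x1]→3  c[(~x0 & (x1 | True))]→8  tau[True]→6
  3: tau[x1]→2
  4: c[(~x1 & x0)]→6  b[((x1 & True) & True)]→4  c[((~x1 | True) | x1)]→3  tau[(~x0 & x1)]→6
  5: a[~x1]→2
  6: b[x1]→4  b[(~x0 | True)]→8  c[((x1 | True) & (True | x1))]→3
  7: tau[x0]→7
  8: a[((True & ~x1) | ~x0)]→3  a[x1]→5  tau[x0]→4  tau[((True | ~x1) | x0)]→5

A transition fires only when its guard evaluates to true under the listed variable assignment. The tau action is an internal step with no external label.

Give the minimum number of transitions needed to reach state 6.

Breadth-first toward 6:
  L0 = {0}
  L1 = {3}
  L2 = {2}
  L3 = {6}
depth(6)=3, e.g. tau·tau·tau

Answer: 3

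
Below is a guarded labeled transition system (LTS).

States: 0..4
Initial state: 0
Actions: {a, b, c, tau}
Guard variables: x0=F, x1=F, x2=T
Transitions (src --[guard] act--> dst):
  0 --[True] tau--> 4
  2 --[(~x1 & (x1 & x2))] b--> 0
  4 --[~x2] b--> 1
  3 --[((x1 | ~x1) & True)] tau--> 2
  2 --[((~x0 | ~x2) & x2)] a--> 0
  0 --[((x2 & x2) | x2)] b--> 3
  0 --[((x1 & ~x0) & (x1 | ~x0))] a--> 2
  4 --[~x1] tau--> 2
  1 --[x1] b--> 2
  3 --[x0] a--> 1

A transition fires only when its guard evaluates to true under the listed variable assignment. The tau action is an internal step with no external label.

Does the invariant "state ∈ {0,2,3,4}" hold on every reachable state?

Safe = {0,2,3,4}
Reach set: {0,2,3,4}
  0: safe
  2: safe
  3: safe
  4: safe

Answer: INVARIANT HOLDS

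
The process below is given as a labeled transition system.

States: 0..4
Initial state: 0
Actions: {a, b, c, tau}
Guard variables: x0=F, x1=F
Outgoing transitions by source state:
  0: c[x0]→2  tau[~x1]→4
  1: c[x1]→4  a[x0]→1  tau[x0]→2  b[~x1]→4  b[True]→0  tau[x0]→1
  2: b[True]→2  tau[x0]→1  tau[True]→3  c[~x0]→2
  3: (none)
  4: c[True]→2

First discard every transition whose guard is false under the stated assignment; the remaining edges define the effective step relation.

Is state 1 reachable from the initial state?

Answer: UNREACHABLE

Analysis:
After dropping false guards: 7 live edges.
Layer 0: {0}
Layer 1: {4}  now seen {0,4}
Layer 2: {2}  now seen {0,2,4}
Layer 3: {3}  now seen {0,2,3,4}
R = {0,2,3,4}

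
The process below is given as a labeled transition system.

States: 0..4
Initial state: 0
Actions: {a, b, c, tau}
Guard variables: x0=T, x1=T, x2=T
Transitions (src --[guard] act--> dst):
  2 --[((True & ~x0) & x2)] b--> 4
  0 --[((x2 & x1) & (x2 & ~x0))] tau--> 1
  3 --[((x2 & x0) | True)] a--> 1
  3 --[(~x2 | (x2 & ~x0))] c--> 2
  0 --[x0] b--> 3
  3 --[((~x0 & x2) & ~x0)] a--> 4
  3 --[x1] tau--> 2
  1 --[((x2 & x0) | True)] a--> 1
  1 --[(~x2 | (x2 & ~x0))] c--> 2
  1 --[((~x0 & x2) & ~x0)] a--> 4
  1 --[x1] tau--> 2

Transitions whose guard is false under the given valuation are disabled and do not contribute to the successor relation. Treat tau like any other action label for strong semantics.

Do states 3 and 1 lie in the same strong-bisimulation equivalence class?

Compute ~ classes (split until stable):
  round 0: {{0,1,2,3,4}}
  round 1: {{0},{1,3},{2,4}}
3 equivalence class(es) (converged in 2)
3∈{1,3}, 1∈{1,3}

Answer: BISIMILAR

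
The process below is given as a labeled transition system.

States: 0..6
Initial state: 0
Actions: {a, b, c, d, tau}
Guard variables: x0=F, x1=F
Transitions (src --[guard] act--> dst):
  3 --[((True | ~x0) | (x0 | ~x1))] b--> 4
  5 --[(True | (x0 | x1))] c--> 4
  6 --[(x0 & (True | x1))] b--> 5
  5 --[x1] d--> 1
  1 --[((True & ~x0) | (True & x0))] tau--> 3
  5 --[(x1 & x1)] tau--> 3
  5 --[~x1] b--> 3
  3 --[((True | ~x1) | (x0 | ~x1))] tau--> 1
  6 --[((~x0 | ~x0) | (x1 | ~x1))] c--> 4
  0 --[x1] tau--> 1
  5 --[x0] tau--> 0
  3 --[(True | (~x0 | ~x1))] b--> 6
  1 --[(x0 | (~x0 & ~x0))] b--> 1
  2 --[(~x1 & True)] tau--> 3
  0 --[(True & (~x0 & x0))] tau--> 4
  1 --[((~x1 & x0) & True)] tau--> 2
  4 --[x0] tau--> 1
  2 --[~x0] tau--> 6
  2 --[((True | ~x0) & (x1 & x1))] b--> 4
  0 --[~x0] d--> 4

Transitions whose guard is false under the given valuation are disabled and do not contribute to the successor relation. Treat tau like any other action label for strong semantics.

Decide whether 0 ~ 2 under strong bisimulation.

Bisimulation quotient by refinement:
  π0 = {{0,1,2,3,4,5,6}}
  π1 = {{0},{1,3},{2},{4},{5},{6}}
  π2 = {{0},{1},{2},{3},{4},{5},{6}}
stable after 3 split(s): 7 block(s)
[0]={0}  [2]={2}

Answer: NOT BISIMILAR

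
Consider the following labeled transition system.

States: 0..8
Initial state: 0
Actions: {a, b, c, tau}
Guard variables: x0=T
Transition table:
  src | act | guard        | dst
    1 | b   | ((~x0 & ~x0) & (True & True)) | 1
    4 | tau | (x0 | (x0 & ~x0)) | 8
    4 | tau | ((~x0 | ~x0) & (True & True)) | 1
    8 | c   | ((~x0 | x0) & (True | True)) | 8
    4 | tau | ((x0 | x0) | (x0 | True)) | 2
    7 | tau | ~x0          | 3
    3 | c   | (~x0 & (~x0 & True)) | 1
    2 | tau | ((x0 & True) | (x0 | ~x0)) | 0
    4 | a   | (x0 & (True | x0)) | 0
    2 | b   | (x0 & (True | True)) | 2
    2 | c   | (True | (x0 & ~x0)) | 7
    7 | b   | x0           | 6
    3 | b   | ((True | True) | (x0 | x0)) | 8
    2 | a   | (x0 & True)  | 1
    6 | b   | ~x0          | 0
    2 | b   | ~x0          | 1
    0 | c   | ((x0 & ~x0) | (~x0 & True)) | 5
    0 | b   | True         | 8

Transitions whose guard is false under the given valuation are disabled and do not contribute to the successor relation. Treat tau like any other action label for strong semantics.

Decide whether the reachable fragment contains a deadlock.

R = {0,8}
  0: b→8  [1 out]
  8: c→8  [1 out]

Answer: DEADLOCK-FREE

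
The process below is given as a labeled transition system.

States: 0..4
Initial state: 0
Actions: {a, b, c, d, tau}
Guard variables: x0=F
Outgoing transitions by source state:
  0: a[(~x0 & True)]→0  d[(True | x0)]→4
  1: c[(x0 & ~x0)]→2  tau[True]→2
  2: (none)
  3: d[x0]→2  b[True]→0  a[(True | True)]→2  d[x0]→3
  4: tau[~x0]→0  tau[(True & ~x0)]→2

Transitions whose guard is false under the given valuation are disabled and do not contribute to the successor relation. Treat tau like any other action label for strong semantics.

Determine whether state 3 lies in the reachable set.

Guard filter leaves 7 enabled edge(s).
Layer 0: {0}
Layer 1: {4}  total {0,4}
Layer 2: {2}  total {0,2,4}
Reachable = {0,2,4}

Answer: UNREACHABLE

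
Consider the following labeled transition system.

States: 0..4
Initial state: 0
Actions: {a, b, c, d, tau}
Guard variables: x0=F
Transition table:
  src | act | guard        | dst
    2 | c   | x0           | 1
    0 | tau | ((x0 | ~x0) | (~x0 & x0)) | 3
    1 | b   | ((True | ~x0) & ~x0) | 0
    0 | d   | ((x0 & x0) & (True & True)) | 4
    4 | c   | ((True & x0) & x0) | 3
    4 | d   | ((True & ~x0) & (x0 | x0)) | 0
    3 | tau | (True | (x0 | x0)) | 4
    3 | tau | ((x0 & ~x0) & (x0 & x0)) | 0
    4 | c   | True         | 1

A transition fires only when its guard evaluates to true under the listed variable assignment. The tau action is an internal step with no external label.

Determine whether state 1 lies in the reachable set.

4 transition(s) survive guard evaluation.
depth 0: {0}
depth 1: {3}  total {0,3}
depth 2: {4}  total {0,3,4}
depth 3: {1}  total {0,1,3,4}
Reach set: {0,1,3,4}
trace reaching 1: tau·tau·c

Answer: REACHABLE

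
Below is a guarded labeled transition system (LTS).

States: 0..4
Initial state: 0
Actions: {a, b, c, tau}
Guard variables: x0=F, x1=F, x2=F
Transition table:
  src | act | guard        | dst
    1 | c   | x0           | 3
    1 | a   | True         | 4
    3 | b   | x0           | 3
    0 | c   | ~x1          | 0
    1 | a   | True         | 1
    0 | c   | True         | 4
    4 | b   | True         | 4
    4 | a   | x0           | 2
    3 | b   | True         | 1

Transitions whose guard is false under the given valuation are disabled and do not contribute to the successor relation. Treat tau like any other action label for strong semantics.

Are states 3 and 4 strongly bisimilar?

Answer: NOT BISIMILAR

Trace:
Bisimulation quotient by refinement:
  round 0: {{0,1,2,3,4}}
  round 1: {{0},{1},{2},{3,4}}
  round 2: {{0},{1},{2},{3},{4}}
5 equivalence class(es) (converged in 3)
class of 3: {3}; class of 4: {4}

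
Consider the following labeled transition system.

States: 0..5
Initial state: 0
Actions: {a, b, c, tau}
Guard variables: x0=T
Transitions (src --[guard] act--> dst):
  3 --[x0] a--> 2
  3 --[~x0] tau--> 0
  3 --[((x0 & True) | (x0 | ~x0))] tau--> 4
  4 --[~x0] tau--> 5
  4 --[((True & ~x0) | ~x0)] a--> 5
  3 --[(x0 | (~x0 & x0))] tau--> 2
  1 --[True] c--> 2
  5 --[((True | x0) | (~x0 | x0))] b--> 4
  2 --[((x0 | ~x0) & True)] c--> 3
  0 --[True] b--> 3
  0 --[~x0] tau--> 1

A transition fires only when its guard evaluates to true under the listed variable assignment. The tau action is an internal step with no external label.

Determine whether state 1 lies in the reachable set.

7 transition(s) survive guard evaluation.
L0 = {0}
L1 = {3}  now seen {0,3}
L2 = {2,4}  now seen {0,2,3,4}
R = {0,2,3,4}

Answer: UNREACHABLE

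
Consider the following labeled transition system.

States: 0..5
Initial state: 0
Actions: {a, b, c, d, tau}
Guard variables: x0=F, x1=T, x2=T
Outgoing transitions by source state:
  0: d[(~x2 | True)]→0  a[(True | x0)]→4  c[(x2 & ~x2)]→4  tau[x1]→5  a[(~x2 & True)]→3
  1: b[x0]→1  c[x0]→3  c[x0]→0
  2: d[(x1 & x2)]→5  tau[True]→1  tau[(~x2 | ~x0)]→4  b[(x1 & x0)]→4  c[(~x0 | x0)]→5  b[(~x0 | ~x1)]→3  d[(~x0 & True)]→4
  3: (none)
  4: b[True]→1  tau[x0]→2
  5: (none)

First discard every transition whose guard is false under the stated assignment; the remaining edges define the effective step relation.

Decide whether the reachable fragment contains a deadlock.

R = {0,1,4,5}
  0: a→4  d→0  tau→5  [deg 3]
  1: ∅  [deadlock]
  4: b→1  [deg 1]
  5: ∅  [deadlock]
Path to 1: a·b

Answer: DEADLOCK at state 1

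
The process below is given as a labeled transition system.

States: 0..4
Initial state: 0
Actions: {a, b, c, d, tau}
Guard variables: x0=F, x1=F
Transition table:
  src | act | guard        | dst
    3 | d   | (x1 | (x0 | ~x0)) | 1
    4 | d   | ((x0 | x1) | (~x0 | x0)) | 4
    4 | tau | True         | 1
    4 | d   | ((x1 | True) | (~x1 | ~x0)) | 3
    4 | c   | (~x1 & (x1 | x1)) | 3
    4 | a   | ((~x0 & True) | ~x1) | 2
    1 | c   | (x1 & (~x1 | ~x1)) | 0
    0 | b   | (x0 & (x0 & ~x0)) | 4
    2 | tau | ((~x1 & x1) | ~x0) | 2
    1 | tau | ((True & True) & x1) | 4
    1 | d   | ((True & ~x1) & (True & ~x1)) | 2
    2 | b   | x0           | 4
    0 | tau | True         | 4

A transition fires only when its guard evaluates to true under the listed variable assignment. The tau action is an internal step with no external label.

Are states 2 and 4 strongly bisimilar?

Compute ~ classes (split until stable):
  P[0] = {{0,1,2,3,4}}
  P[1] = {{0,2},{1,3},{4}}
  P[2] = {{0},{1},{2},{3},{4}}
stable after 3 split(s): 5 block(s)
class of 2: {2}; class of 4: {4}

Answer: NOT BISIMILAR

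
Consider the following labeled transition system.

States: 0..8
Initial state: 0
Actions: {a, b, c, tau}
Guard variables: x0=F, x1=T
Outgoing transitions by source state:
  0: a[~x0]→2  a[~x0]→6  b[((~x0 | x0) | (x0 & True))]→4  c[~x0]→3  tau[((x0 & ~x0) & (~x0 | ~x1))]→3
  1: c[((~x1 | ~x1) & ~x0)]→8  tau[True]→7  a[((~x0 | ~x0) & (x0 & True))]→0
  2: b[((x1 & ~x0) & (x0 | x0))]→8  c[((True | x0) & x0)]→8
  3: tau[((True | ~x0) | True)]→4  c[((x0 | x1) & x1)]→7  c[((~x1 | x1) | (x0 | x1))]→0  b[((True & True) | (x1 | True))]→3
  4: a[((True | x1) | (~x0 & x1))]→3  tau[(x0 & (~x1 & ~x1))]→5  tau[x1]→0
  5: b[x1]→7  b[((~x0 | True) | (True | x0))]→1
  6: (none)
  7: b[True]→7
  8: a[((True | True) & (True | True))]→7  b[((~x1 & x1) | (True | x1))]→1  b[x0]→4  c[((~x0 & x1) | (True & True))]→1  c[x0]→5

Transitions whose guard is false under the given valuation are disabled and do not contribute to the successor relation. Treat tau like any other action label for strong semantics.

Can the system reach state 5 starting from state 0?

Answer: UNREACHABLE

Analysis:
Guard filter leaves 17 enabled edge(s).
Layer 0: {0}
Layer 1: {2,3,4,6}  total {0,2,3,4,6}
Layer 2: {7}  total {0,2,3,4,6,7}
R = {0,2,3,4,6,7}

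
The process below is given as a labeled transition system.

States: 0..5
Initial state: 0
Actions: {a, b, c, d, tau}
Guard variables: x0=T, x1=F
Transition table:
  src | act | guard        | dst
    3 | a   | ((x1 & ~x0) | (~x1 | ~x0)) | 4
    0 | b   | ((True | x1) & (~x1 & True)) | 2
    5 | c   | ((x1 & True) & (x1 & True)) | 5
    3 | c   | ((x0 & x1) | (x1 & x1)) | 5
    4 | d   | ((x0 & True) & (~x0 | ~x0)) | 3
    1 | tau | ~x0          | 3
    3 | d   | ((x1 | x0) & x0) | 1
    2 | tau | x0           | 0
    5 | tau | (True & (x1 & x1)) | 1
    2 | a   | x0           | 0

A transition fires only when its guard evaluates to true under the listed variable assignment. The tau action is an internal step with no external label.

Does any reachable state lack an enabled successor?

Reachable = {0,2}
  0: b→2  [1 out]
  2: a→0  tau→0  [2 out]

Answer: DEADLOCK-FREE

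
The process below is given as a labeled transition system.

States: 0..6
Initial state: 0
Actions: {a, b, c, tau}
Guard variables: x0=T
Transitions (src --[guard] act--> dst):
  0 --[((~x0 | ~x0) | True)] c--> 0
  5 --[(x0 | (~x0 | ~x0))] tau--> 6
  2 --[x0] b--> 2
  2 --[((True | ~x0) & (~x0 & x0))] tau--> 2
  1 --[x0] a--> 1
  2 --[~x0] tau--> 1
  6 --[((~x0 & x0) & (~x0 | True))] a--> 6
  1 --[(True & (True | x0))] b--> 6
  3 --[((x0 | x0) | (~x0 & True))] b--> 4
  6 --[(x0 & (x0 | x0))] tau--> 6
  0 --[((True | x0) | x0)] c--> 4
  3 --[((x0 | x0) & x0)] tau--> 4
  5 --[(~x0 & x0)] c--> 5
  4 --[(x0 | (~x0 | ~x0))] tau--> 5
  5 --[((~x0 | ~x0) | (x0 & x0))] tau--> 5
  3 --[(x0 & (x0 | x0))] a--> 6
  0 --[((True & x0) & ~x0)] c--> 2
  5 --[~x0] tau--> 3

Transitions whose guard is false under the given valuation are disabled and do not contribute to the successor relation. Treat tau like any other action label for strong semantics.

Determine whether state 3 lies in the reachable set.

Answer: UNREACHABLE

Trace:
Guard filter leaves 12 enabled edge(s).
L0 = {0}
L1 = {4}  total {0,4}
L2 = {5}  total {0,4,5}
L3 = {6}  total {0,4,5,6}
Reachable = {0,4,5,6}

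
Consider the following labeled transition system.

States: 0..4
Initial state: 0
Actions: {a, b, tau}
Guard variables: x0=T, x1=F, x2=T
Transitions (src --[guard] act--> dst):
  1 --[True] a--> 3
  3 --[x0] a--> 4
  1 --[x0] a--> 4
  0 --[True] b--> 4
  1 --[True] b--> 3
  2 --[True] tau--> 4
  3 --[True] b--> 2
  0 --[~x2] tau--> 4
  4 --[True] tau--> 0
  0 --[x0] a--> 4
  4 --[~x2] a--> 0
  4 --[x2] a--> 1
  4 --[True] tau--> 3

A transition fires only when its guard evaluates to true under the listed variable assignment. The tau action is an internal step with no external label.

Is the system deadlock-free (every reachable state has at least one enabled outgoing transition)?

Reachable = {0,1,2,3,4}
  0: a→4  b→4  [2 exit(s)]
  1: a→3  a→4  b→3  [3 exit(s)]
  2: tau→4  [1 exit(s)]
  3: a→4  b→2  [2 exit(s)]
  4: a→1  tau→0  tau→3  [3 exit(s)]

Answer: DEADLOCK-FREE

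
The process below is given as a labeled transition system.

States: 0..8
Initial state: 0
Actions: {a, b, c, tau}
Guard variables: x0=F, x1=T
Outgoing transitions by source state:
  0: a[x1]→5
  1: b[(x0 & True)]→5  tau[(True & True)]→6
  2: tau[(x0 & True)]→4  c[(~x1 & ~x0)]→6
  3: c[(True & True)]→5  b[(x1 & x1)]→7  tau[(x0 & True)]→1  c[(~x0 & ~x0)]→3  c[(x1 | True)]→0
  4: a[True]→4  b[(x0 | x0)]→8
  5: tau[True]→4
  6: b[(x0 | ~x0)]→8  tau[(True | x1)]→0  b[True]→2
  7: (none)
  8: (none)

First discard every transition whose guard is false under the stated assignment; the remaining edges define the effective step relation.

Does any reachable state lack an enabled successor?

Reachable = {0,4,5}
  0: a→5  [deg 1]
  4: a→4  [deg 1]
  5: tau→4  [deg 1]

Answer: DEADLOCK-FREE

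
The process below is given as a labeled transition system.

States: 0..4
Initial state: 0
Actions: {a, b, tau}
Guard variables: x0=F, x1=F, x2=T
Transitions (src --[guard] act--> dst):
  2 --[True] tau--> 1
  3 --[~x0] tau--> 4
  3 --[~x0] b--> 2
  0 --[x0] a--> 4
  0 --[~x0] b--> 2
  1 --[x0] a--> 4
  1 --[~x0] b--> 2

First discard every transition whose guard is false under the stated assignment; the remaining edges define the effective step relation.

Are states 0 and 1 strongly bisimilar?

Answer: BISIMILAR

Working:
Compute ~ classes (split until stable):
  P[0] = {{0,1,2,3,4}}
  P[1] = {{0,1},{2},{3},{4}}
Fixed point at round 2; 4 class(es).
class of 0: {0,1}; class of 1: {0,1}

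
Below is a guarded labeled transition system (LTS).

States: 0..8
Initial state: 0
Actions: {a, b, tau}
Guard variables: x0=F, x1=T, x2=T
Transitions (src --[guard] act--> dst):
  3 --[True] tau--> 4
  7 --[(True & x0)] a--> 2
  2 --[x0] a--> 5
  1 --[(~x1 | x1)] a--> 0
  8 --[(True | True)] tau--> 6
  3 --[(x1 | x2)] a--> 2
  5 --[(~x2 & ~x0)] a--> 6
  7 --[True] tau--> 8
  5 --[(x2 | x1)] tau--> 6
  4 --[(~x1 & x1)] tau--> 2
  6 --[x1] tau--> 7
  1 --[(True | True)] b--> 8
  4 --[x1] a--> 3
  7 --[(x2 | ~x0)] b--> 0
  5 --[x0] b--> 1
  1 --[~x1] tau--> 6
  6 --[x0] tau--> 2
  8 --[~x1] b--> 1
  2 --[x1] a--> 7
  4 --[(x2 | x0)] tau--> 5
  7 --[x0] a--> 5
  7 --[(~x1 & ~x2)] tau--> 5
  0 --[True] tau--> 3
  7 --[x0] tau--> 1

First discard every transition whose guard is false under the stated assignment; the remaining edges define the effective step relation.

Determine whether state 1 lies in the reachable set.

Guard filter leaves 13 enabled edge(s).
L0 = {0}
L1 = {3}  cumulative {0,3}
L2 = {2,4}  cumulative {0,2,3,4}
L3 = {5,7}  cumulative {0,2,3,4,5,7}
L4 = {6,8}  cumulative {0,2,3,4,5,6,7,8}
Reachable = {0,2,3,4,5,6,7,8}

Answer: UNREACHABLE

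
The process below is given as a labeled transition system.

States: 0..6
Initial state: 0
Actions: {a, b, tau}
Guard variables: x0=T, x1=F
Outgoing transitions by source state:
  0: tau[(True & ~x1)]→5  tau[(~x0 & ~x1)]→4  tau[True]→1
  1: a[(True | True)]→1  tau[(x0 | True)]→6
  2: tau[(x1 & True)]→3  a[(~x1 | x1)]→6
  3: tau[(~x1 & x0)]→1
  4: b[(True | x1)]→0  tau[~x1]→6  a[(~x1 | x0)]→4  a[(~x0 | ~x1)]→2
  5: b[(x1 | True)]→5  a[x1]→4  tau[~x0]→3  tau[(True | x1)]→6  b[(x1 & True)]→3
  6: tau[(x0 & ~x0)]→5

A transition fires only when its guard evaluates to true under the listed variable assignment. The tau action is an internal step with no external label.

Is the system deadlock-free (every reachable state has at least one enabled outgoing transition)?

Answer: DEADLOCK at state 6

Working:
Reach set: {0,1,5,6}
  0: tau→1  tau→5  [2 exit(s)]
  1: a→1  tau→6  [2 exit(s)]
  5: b→5  tau→6  [2 exit(s)]
  6: ∅  [deadlock]
Path to 6: tau·tau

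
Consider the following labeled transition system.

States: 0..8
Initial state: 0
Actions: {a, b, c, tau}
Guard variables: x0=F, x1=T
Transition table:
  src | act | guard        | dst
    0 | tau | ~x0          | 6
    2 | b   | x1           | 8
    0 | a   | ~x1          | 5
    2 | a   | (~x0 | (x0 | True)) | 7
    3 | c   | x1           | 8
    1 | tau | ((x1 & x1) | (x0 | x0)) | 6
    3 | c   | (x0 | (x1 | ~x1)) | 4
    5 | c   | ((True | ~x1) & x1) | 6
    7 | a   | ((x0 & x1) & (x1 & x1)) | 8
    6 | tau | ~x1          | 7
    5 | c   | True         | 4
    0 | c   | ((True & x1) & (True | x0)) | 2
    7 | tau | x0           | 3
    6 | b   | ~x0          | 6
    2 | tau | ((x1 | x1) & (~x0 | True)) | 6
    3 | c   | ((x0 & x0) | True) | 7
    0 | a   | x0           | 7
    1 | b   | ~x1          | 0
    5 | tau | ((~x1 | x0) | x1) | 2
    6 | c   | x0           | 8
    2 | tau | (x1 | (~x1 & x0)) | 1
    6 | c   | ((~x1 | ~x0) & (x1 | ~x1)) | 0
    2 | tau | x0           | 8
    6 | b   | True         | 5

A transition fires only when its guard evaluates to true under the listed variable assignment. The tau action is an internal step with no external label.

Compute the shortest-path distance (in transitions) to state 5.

Breadth-first toward 5:
  depth 0: {0}
  depth 1: {2,6}
  depth 2: {1,5,7,8}
5 enters at depth 2; path tau·b

Answer: 2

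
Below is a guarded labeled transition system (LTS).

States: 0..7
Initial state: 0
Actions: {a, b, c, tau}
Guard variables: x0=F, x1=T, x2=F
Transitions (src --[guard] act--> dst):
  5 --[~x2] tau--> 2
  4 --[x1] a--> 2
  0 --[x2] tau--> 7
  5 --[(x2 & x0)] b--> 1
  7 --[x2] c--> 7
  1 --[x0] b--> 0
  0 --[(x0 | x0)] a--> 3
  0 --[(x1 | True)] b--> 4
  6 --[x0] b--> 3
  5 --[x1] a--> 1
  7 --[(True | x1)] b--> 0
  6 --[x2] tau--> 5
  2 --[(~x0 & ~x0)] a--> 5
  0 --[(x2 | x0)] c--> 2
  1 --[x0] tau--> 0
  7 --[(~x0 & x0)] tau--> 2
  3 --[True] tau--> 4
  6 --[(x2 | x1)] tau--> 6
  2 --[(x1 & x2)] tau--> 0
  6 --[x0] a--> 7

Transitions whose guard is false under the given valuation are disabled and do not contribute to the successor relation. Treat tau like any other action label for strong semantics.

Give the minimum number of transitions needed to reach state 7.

Answer: UNREACHABLE

Trace:
Breadth-first toward 7:
  depth 0: {0}
  depth 1: {4}
  depth 2: {2}
  depth 3: {5}
  depth 4: {1}
7 never appears.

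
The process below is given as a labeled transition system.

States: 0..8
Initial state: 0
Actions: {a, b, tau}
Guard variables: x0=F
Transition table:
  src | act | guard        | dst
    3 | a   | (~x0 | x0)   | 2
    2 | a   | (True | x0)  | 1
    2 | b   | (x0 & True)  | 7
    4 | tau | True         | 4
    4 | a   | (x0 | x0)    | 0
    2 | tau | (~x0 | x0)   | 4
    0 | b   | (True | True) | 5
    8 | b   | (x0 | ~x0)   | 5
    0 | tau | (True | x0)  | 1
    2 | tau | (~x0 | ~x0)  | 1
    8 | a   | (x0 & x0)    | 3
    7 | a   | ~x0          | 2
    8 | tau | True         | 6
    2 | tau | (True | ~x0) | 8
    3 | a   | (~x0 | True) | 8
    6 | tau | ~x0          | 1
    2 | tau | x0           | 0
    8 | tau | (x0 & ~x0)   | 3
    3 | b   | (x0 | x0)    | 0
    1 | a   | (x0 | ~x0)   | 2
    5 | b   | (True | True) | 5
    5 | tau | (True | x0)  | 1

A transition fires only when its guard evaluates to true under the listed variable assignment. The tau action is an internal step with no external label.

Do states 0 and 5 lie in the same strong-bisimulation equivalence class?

Answer: BISIMILAR

Analysis:
Compute ~ classes (split until stable):
  round 0: {{0,1,2,3,4,5,6,7,8}}
  round 1: {{0,5,8},{1,3,7},{2},{4,6}}
  round 2: {{0,5},{1,7},{2},{3},{4},{6},{8}}
Fixed point at round 3; 7 class(es).
0∈{0,5}, 5∈{0,5}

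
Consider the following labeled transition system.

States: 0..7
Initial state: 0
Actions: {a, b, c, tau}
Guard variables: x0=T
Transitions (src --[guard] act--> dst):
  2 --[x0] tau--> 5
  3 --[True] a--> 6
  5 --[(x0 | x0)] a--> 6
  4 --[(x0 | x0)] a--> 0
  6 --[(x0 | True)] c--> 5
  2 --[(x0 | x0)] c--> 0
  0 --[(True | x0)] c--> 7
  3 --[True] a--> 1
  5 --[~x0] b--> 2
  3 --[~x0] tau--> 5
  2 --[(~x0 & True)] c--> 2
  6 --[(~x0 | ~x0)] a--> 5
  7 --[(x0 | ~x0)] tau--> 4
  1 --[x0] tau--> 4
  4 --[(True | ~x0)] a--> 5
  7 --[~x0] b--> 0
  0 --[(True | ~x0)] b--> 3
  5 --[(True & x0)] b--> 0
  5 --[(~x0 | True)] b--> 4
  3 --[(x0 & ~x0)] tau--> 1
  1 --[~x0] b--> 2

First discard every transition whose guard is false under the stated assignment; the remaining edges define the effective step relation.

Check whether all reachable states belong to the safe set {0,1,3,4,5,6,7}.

Answer: INVARIANT HOLDS

Working:
Inv-set: {0,1,3,4,5,6,7}
Reachable = {0,1,3,4,5,6,7}
  0: ok
  1: ok
  3: ok
  4: ok
  5: ok
  6: ok
  7: ok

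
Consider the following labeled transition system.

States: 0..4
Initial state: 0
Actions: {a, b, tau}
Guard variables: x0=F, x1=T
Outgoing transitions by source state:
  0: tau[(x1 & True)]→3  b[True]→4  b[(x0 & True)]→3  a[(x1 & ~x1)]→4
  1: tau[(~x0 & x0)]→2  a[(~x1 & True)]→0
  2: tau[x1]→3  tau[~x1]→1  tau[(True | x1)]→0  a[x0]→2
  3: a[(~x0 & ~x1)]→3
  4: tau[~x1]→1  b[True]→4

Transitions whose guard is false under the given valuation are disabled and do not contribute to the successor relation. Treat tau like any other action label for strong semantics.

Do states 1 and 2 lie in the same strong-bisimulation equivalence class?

Answer: NOT BISIMILAR

Analysis:
Bisimulation quotient by refinement:
  round 0: {{0,1,2,3,4}}
  round 1: {{0},{1,3},{2},{4}}
stable after 2 split(s): 4 block(s)
[1]={1,3}  [2]={2}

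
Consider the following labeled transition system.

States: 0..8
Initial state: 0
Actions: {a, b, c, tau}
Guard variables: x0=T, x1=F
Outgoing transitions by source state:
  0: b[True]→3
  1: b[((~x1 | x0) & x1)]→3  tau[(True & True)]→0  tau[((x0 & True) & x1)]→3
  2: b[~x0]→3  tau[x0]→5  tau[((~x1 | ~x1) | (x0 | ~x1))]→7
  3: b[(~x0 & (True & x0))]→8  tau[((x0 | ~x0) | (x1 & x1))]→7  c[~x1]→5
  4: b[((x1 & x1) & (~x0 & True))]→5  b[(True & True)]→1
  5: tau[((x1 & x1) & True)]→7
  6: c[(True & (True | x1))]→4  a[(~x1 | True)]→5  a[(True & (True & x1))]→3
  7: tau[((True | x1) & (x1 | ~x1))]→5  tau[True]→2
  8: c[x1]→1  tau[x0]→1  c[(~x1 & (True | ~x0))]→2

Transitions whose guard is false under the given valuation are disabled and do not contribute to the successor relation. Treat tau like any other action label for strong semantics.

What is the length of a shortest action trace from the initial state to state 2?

Layered search for 2:
  Layer 0: {0}
  Layer 1: {3}
  Layer 2: {5,7}
  Layer 3: {2}
first hit 2 at d=3 via b·tau·tau

Answer: 3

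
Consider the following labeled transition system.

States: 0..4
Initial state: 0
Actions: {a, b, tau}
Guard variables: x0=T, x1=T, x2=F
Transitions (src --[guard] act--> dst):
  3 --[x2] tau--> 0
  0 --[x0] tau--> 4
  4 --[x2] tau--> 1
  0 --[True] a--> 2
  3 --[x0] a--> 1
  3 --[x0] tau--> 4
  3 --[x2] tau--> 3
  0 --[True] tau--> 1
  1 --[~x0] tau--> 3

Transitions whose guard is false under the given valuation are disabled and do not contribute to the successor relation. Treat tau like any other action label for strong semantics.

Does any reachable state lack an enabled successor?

Reach set: {0,1,2,4}
  0: a→2  tau→1  tau→4  [deg 3]
  1: ∅  [STUCK]
  2: ∅  [STUCK]
  4: ∅  [STUCK]
witness 1: tau

Answer: DEADLOCK at state 1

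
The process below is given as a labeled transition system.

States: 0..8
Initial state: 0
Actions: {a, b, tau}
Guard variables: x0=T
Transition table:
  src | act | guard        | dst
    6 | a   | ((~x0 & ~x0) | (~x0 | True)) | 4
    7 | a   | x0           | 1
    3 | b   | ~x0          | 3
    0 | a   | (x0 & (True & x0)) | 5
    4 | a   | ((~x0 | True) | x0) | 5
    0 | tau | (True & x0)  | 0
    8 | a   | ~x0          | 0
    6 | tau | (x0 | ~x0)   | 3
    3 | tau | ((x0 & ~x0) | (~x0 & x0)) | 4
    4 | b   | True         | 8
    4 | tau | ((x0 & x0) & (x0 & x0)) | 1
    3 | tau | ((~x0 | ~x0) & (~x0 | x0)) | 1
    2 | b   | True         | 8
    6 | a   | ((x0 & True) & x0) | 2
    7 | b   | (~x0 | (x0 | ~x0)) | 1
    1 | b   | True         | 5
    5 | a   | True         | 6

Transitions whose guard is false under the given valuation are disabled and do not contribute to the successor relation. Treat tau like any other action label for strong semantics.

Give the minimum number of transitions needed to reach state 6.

Breadth-first toward 6:
  Layer 0: {0}
  Layer 1: {5}
  Layer 2: {6}
6 enters at depth 2; path a·a

Answer: 2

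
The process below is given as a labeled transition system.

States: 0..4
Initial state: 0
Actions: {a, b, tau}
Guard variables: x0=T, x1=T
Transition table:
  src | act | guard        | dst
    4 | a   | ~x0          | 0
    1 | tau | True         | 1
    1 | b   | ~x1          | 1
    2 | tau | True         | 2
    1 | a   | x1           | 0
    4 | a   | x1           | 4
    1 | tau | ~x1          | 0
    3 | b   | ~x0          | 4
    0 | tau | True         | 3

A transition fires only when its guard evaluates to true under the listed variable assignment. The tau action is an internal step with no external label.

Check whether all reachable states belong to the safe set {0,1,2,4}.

Answer: INVARIANT VIOLATED at state 3

Working:
Safe = {0,1,2,4}
R = {0,3}
  0: safe
  3: outside
witness against invariant: tau → 3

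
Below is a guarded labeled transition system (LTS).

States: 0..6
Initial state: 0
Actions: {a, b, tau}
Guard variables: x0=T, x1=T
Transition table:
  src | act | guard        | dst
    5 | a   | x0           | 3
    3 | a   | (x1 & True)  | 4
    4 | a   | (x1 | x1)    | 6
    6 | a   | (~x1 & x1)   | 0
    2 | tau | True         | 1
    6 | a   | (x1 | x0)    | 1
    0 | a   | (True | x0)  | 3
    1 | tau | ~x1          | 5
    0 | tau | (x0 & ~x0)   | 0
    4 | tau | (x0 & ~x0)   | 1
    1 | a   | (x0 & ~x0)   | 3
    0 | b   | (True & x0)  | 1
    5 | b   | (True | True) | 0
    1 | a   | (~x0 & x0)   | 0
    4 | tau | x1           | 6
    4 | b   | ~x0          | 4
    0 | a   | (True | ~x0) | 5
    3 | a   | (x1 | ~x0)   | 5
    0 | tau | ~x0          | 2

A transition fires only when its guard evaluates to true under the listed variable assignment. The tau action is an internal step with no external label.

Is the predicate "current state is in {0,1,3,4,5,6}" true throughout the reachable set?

Answer: INVARIANT HOLDS

Trace:
Safe = {0,1,3,4,5,6}
Reach set: {0,1,3,4,5,6}
  0: ✓
  1: ✓
  3: ✓
  4: ✓
  5: ✓
  6: ✓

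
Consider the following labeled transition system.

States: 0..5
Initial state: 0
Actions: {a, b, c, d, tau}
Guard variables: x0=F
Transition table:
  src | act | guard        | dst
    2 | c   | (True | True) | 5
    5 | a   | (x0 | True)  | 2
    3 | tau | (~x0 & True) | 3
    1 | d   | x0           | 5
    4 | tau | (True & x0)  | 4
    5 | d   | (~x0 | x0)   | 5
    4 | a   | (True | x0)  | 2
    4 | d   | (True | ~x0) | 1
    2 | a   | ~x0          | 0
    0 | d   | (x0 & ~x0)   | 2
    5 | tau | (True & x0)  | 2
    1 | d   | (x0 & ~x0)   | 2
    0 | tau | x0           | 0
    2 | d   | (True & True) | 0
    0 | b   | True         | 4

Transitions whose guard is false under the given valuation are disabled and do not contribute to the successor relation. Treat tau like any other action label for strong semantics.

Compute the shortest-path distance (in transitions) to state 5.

Breadth-first toward 5:
  L0 = {0}
  L1 = {4}
  L2 = {1,2}
  L3 = {5}
depth(5)=3, e.g. b·a·c

Answer: 3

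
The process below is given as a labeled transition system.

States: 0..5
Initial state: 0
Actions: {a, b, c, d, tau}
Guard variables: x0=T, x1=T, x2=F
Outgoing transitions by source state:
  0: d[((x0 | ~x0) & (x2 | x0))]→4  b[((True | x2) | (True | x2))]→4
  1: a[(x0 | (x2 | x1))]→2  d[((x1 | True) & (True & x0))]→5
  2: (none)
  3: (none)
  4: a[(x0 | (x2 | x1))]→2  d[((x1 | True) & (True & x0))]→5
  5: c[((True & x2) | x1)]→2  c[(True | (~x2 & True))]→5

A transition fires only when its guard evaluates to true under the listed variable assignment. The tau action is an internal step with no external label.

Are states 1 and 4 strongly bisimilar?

Answer: BISIMILAR

Trace:
Compute ~ classes (split until stable):
  P[0] = {{0,1,2,3,4,5}}
  P[1] = {{0},{1,4},{2,3},{5}}
Fixed point at round 2; 4 class(es).
[1]={1,4}  [4]={1,4}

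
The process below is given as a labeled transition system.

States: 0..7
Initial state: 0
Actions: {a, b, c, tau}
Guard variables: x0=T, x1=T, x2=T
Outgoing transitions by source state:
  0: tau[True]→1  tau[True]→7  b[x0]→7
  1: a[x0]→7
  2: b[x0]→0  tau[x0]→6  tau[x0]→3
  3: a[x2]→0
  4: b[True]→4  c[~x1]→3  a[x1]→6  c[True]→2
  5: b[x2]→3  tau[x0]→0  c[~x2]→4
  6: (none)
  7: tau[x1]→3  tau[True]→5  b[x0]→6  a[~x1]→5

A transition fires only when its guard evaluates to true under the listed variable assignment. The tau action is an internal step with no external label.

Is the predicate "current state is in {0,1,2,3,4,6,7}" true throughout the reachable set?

Safe = {0,1,2,3,4,6,7}
Reachable = {0,1,3,5,6,7}
  0: ok
  1: ok
  3: ok
  5: VIOLATES
  6: ok
  7: ok
counterexample path to 5: tau·tau

Answer: INVARIANT VIOLATED at state 5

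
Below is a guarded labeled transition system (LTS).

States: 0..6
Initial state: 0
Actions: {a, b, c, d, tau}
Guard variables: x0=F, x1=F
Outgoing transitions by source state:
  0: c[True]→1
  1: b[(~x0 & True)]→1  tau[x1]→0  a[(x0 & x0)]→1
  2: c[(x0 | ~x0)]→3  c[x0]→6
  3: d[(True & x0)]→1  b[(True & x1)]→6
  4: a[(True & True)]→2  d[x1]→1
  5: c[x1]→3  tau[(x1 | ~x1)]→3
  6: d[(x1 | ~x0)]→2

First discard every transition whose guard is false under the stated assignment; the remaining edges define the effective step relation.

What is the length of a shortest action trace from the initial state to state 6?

Layered search for 6:
  depth 0: {0}
  depth 1: {1}
6 never appears.

Answer: UNREACHABLE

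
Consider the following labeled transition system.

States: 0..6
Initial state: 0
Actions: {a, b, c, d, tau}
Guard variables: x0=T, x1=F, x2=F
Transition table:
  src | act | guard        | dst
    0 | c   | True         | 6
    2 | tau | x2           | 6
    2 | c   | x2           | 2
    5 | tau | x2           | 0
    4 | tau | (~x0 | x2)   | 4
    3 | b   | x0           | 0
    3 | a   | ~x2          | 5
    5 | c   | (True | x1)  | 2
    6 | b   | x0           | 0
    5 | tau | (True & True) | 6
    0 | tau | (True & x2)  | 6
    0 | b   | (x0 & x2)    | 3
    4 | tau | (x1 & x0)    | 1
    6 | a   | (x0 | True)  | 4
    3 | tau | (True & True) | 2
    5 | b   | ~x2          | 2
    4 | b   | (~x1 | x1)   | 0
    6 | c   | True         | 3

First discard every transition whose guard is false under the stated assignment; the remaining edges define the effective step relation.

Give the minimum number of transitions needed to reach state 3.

BFS to 3:
  depth 0: {0}
  depth 1: {6}
  depth 2: {3,4}
3 enters at depth 2; path c·c

Answer: 2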